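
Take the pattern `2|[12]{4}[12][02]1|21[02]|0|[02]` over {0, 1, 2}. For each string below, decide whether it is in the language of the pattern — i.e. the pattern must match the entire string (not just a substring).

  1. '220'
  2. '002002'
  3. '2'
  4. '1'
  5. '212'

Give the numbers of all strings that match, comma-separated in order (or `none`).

3, 5

1 → no match
2 → no match
3 → match
4 → no match
5 → match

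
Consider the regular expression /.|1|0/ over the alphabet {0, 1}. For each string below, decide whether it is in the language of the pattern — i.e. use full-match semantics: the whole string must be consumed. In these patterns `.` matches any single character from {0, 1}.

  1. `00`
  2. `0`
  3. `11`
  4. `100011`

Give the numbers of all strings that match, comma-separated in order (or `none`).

1 → no match
2 → match
3 → no match
4 → no match

2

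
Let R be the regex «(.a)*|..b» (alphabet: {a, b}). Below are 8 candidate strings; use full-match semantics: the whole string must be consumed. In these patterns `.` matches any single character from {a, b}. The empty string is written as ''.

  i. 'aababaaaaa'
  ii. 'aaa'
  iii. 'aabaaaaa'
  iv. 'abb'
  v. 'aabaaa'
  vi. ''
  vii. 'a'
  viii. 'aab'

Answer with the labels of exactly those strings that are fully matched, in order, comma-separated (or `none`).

i → match
ii → no match
iii → match
iv → match
v → match
vi → match
vii → no match
viii → match

i, iii, iv, v, vi, viii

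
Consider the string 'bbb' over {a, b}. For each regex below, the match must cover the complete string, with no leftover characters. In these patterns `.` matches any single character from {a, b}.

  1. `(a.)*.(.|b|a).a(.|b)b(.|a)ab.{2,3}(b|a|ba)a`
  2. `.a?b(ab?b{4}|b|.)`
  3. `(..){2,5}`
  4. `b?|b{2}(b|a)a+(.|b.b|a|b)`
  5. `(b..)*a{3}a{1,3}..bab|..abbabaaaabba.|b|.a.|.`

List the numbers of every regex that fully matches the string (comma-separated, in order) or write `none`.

2

1 → no match — must end with 'a'
2 → match
3 → no match
4 → no match
5 → no match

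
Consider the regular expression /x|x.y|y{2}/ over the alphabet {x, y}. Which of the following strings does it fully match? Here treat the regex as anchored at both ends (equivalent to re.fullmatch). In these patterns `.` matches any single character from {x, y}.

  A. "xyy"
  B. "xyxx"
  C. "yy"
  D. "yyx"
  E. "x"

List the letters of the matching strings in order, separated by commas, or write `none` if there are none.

A, C, E

A. "xyy" → match
B. "xyxx" → no match
C. "yy" → match
D. "yyx" → no match
E. "x" → match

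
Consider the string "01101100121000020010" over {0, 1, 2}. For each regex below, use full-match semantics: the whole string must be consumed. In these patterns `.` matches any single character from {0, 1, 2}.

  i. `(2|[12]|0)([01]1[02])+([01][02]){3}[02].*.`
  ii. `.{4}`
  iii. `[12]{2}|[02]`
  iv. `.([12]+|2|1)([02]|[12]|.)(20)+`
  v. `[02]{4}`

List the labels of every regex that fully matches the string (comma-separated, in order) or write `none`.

i

i → match
ii → no match
iii → no match
iv → no match — must end with "20"
v → no match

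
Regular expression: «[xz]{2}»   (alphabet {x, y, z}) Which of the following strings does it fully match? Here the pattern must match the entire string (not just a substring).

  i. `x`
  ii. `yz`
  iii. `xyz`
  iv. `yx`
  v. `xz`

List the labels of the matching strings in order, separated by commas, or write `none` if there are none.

i → no match
ii → no match
iii → no match
iv → no match
v → match

v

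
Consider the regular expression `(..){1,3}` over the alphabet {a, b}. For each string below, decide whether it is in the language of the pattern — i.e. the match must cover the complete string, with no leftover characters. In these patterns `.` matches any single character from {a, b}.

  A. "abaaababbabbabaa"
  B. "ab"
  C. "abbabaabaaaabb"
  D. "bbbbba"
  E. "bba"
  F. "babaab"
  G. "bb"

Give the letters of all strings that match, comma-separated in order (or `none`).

A → no match
B. "ab" → match
C → no match
D. "bbbbba" → match
E. "bba" → no match
F. "babaab" → match
G. "bb" → match

B, D, F, G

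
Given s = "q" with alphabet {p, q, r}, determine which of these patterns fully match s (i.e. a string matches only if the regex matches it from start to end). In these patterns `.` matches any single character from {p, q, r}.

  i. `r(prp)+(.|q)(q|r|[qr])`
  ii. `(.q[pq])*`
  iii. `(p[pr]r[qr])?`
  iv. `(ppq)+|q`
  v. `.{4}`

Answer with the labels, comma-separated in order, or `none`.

iv

i → no match — must start with "rprp"
ii → no match
iii → no match
iv → match
v → no match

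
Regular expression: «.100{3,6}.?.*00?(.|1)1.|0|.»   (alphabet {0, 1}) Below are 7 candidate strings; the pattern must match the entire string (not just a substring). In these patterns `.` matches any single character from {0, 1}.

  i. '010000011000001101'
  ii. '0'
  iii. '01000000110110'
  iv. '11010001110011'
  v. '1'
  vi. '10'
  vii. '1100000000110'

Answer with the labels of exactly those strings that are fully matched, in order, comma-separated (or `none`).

i → no match
ii. '0' → match
iii → match
iv → no match
v. '1' → match
vi. '10' → no match
vii → match

ii, iii, v, vii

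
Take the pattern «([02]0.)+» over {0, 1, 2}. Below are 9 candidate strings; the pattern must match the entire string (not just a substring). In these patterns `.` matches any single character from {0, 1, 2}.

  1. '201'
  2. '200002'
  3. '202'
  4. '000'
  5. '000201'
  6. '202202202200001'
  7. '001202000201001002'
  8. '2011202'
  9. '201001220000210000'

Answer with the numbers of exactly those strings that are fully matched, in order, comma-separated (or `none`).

1, 2, 3, 4, 5, 6, 7

1. '201' → match
2. '200002' → match
3. '202' → match
4. '000' → match
5. '000201' → match
6 → match
7 → match
8. '2011202' → no match
9 → no match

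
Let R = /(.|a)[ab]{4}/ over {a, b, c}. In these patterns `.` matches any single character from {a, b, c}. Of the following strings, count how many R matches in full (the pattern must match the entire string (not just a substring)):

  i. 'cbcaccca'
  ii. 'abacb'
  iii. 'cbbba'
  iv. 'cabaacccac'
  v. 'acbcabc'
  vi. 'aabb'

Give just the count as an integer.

i → no match
ii → no match
iii → match
iv → no match
v → no match
vi → no match
Total matched: 1

1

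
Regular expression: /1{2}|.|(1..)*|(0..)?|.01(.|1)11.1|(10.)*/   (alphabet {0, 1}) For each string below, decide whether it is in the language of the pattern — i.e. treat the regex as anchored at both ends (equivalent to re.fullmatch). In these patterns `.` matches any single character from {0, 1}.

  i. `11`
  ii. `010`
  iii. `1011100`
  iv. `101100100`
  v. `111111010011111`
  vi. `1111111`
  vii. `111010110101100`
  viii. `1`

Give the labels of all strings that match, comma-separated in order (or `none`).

i → match
ii → match
iii → no match
iv → match
v → no match
vi → no match
vii → no match
viii → match

i, ii, iv, viii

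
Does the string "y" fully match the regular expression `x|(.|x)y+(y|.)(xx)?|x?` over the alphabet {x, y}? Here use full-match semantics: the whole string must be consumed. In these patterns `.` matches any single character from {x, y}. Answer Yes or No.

No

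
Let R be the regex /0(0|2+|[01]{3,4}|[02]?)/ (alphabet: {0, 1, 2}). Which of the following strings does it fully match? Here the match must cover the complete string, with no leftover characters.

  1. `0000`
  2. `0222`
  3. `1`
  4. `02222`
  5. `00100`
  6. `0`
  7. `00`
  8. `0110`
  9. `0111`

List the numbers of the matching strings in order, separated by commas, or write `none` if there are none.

1, 2, 4, 5, 6, 7, 8, 9

1 → match
2 → match
3 → no match — must start with `0`
4 → match
5 → match
6 → match
7 → match
8 → match
9 → match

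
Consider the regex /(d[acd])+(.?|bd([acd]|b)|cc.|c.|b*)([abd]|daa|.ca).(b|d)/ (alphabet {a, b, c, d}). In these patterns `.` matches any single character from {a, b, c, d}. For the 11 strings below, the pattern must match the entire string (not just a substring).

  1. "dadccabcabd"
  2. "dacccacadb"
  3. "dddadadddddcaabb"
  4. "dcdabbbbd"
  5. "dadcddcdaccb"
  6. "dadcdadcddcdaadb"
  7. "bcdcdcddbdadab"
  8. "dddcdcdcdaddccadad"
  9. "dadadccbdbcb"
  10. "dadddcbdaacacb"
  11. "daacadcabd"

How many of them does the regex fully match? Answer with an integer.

7

1. "dadccabcabd" → match
2. "dacccacadb" → match
3 → match
4. "dcdabbbbd" → match
5. "dadcddcdaccb" → no match
6 → match
7 → no match — must start with "d"
8 → match
9. "dadadccbdbcb" → no match
10 → match
11. "daacadcabd" → no match
Total matched: 7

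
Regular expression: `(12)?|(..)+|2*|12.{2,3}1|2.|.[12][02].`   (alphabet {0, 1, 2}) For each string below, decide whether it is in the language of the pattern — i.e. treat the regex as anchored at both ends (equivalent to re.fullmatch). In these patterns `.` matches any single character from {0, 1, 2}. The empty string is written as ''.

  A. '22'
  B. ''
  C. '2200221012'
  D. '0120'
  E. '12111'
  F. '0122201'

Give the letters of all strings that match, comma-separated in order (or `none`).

A, B, C, D, E

A → match
B → match
C → match
D → match
E → match
F → no match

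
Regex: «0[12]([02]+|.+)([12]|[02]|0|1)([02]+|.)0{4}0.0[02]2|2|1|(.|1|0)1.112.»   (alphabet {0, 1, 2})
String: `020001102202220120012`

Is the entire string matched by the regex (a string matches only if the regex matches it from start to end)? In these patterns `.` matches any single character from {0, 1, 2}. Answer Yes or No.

No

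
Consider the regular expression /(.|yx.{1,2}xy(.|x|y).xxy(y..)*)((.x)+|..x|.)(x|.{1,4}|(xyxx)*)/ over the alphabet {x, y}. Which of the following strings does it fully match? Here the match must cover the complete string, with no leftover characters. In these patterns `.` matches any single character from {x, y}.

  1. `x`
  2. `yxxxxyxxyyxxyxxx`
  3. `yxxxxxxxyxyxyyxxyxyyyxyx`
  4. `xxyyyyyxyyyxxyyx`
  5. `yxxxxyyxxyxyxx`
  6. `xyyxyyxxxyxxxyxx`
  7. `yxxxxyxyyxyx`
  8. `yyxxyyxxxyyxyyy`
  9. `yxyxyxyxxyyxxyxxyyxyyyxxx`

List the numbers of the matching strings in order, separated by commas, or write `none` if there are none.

1. `x` → no match
2 → no match
3 → no match
4 → no match
5 → no match
6 → no match
7. `yxxxxyxyyxyx` → no match
8 → no match
9 → match

9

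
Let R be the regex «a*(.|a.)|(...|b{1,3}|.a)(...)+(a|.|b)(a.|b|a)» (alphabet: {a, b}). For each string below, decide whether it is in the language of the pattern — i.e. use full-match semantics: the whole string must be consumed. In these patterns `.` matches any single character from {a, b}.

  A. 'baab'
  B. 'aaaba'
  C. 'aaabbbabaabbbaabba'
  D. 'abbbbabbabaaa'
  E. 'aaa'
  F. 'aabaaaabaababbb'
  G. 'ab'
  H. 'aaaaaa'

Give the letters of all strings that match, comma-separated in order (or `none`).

A → no match
B → no match
C → no match
D → no match
E → match
F → no match
G → match
H → match

E, G, H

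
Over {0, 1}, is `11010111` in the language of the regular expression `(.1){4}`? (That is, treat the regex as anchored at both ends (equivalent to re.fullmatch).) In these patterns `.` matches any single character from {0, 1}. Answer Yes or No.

Yes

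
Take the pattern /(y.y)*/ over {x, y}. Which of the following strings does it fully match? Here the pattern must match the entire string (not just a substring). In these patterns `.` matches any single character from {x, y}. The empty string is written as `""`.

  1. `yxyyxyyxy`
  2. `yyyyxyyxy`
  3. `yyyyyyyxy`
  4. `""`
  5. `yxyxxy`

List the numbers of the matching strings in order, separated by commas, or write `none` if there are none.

1, 2, 3, 4

1 → match
2 → match
3 → match
4 → match
5 → no match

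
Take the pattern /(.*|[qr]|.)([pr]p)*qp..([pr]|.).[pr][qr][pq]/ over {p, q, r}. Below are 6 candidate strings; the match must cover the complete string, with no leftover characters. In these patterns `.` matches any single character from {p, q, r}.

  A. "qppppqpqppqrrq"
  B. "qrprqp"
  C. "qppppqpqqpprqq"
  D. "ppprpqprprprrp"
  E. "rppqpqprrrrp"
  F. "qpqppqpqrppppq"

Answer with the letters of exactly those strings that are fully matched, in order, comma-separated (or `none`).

A, C, D, E

A → match
B → no match
C → match
D → match
E → match
F → no match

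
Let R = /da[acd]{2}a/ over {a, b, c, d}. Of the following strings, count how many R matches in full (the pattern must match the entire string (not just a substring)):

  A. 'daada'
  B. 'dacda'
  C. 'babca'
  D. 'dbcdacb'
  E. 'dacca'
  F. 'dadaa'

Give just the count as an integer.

4

A → match
B → match
C → no match — must start with 'da'
D → no match — must start with 'da'
E → match
F → match
Total matched: 4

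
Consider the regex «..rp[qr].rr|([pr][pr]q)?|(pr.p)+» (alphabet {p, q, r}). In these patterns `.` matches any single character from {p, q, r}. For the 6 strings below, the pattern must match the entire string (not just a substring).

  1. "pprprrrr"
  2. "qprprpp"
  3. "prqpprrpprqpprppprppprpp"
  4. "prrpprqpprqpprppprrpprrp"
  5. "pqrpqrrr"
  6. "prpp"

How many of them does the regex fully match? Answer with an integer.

1 → match
2 → no match
3 → match
4 → match
5 → match
6 → match
Total matched: 5

5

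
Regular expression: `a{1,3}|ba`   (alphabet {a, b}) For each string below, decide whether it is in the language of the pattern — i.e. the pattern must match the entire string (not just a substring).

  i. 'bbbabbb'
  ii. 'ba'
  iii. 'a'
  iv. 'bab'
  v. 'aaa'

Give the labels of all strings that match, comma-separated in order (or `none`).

ii, iii, v

i → no match
ii → match
iii → match
iv → no match
v → match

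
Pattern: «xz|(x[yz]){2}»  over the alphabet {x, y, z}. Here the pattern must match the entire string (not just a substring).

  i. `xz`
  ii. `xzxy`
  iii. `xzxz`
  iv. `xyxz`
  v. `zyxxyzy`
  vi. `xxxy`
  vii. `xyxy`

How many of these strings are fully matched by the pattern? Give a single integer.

i. `xz` → match
ii. `xzxy` → match
iii. `xzxz` → match
iv. `xyxz` → match
v. `zyxxyzy` → no match
vi. `xxxy` → no match
vii. `xyxy` → match
Total matched: 5

5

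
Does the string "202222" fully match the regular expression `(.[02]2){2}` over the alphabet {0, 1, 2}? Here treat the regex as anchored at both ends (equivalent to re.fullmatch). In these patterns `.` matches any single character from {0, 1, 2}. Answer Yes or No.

Yes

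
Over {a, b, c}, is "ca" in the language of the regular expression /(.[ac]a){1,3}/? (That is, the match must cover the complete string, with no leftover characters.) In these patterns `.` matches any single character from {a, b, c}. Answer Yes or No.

No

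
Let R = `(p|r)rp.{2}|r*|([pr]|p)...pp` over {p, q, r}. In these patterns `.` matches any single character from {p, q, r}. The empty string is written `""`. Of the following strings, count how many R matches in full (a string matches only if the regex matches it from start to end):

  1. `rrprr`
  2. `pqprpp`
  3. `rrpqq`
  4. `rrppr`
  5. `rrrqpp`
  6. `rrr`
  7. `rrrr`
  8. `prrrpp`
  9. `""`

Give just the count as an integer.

9

1 → match
2 → match
3 → match
4 → match
5 → match
6 → match
7 → match
8 → match
9 → match
Total matched: 9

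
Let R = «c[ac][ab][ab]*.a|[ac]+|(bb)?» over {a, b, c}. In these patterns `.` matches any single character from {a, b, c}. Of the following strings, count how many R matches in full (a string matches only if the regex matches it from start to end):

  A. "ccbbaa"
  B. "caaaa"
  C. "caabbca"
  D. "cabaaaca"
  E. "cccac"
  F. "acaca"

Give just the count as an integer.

A → match
B → match
C → match
D → match
E → match
F → match
Total matched: 6

6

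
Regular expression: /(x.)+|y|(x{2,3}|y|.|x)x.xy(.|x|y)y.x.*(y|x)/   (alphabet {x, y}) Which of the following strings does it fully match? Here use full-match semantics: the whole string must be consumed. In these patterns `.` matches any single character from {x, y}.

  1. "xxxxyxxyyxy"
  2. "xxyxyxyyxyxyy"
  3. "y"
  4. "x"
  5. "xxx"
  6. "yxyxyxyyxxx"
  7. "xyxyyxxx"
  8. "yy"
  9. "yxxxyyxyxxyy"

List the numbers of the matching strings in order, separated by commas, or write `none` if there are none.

1 → no match
2 → match
3 → match
4 → no match
5 → no match
6 → match
7 → no match
8 → no match
9 → no match

2, 3, 6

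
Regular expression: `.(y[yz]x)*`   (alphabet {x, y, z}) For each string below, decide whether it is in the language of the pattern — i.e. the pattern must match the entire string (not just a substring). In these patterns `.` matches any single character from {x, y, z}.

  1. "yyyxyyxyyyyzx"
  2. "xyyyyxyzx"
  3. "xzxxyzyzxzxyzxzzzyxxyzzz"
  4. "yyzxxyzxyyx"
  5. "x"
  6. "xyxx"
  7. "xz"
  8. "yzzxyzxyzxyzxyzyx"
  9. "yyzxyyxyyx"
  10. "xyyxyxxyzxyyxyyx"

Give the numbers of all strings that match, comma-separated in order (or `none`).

1 → no match
2 → no match
3 → no match
4 → no match
5 → match
6 → no match
7 → no match
8 → no match
9 → match
10 → no match

5, 9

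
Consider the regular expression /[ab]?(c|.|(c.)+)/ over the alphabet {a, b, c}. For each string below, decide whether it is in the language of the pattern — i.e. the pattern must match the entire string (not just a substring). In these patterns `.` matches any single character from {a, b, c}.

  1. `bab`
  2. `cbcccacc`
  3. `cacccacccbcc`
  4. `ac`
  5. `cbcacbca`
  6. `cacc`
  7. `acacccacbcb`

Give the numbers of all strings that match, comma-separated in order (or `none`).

1 → no match
2 → match
3 → match
4 → match
5 → match
6 → match
7 → match

2, 3, 4, 5, 6, 7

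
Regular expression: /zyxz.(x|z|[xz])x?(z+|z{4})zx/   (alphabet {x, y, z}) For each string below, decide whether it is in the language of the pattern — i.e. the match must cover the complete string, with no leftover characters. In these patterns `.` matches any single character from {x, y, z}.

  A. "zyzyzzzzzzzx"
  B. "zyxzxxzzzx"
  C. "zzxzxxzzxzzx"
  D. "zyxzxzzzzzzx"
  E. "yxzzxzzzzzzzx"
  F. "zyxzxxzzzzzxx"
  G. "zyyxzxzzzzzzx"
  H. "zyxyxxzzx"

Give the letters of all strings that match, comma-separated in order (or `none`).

A → no match — must start with "zyxz"
B → match
C → no match — must start with "zyxz"
D → match
E → no match — must start with "zyxz"
F → no match — must end with "zzx"
G → no match — must start with "zyxz"
H → no match — must start with "zyxz"

B, D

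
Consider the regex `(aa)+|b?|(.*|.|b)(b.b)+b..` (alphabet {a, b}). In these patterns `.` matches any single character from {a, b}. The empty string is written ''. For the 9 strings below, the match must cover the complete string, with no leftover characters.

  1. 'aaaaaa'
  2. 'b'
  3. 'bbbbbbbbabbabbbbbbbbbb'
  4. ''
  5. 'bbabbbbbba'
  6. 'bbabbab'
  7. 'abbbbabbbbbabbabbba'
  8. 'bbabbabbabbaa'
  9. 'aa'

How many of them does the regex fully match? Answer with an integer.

9

1 → match
2 → match
3 → match
4 → match
5 → match
6 → match
7 → match
8 → match
9 → match
Total matched: 9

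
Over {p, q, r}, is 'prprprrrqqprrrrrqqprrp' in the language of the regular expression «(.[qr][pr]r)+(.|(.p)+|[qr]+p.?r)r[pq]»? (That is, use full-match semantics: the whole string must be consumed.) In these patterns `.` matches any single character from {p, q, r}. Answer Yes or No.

Yes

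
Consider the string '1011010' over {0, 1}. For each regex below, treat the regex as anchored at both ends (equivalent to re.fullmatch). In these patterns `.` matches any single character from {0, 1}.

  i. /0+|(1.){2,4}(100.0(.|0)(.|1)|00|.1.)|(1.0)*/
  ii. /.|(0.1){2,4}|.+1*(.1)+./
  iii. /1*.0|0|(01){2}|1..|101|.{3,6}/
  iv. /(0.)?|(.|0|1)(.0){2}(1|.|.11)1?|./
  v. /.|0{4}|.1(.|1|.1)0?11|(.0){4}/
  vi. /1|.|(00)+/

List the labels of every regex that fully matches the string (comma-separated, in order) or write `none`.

i → match
ii → match
iii → no match
iv → no match
v → no match
vi → no match

i, ii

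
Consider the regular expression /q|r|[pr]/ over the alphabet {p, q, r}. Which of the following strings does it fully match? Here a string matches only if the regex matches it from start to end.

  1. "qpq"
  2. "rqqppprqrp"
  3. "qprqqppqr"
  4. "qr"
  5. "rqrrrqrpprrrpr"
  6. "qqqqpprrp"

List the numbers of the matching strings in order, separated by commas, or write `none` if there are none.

none

1 → no match
2 → no match
3 → no match
4 → no match
5 → no match
6 → no match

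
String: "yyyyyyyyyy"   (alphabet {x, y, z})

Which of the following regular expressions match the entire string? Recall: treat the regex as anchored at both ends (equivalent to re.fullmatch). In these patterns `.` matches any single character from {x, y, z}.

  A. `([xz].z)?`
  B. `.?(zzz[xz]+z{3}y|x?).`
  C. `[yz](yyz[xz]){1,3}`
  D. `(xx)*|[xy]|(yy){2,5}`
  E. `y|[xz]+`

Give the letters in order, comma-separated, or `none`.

D

A → no match
B → no match
C → no match
D → match
E → no match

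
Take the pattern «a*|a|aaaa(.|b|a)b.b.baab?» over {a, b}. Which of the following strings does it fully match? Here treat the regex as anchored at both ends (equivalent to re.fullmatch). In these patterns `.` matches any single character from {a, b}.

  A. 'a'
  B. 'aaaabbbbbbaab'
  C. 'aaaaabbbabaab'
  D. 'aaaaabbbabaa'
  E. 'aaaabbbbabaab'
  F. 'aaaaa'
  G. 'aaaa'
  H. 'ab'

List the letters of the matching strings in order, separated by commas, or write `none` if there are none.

A, B, C, D, E, F, G

A → match
B → match
C → match
D → match
E → match
F → match
G → match
H → no match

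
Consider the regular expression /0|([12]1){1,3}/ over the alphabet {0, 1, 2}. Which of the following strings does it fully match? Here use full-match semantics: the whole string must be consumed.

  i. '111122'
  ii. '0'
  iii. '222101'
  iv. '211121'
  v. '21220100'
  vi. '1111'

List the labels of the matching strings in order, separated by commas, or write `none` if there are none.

i → no match
ii → match
iii → no match
iv → match
v → no match
vi → match

ii, iv, vi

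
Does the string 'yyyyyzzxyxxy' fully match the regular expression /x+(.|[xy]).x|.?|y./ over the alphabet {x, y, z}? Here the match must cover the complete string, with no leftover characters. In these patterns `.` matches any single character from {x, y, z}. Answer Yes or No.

No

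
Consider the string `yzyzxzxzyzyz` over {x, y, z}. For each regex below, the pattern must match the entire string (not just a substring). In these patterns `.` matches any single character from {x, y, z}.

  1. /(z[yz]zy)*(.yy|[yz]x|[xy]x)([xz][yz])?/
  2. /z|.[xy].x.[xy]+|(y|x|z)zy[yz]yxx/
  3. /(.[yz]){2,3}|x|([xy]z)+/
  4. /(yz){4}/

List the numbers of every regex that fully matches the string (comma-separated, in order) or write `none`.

3

1 → no match
2 → no match
3 → match
4 → no match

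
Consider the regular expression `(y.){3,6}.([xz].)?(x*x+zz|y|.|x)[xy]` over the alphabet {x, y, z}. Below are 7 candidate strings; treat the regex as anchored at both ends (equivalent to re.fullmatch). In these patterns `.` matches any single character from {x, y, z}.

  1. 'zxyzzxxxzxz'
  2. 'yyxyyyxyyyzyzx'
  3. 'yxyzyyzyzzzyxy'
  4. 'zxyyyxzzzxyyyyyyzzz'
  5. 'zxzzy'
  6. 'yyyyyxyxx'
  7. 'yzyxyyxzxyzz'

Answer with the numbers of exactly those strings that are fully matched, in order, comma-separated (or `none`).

6

1. 'zxyzzxxxzxz' → no match — must start with 'y'
2 → no match
3 → no match
4 → no match — must start with 'y'
5. 'zxzzy' → no match — must start with 'y'
6. 'yyyyyxyxx' → match
7. 'yzyxyyxzxyzz' → no match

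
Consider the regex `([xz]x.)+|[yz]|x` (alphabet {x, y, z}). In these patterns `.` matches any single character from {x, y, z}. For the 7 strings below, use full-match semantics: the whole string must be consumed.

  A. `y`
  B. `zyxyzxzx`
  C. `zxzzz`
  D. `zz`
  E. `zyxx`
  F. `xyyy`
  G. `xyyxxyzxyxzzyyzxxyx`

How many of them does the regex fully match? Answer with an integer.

1

A → match
B → no match
C → no match
D → no match
E → no match
F → no match
G → no match
Total matched: 1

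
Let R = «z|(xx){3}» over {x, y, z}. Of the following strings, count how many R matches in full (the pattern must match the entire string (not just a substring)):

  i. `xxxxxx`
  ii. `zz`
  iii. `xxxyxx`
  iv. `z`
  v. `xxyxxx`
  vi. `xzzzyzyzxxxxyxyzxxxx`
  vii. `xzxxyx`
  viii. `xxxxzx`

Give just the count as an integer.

2

i → match
ii → no match
iii → no match
iv → match
v → no match
vi → no match
vii → no match
viii → no match
Total matched: 2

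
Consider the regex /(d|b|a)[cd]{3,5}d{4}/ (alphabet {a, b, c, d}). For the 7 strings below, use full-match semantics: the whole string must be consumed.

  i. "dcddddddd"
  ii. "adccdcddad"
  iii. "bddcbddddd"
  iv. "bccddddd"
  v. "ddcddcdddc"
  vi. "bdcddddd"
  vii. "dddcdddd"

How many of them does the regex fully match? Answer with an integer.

i. "dcddddddd" → match
ii. "adccdcddad" → no match
iii. "bddcbddddd" → no match
iv. "bccddddd" → match
v. "ddcddcdddc" → no match — must end with "d"
vi. "bdcddddd" → match
vii. "dddcdddd" → match
Total matched: 4

4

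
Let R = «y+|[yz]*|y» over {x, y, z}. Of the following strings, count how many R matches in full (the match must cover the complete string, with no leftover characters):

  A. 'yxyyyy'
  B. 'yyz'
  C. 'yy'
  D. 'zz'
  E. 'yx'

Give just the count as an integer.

3

A. 'yxyyyy' → no match
B. 'yyz' → match
C. 'yy' → match
D. 'zz' → match
E. 'yx' → no match
Total matched: 3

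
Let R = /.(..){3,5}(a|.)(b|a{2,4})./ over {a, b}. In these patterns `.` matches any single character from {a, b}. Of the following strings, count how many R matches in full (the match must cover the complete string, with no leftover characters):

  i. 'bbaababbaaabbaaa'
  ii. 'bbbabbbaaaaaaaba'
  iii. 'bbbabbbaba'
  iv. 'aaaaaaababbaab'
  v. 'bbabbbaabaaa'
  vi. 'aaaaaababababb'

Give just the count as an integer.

2

i → no match
ii → no match
iii. 'bbbabbbaba' → match
iv → no match
v. 'bbabbbaabaaa' → no match
vi → match
Total matched: 2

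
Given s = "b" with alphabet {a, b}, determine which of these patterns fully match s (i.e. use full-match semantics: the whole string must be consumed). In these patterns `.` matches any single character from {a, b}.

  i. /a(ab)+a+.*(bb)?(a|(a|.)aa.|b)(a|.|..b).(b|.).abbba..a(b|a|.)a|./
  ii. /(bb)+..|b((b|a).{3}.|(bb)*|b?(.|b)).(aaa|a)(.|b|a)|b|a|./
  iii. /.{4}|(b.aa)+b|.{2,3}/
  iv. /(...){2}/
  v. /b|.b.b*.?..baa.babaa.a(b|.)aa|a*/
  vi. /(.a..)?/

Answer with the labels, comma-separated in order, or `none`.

i, ii, v

i → match
ii → match
iii → no match
iv → no match
v → match
vi → no match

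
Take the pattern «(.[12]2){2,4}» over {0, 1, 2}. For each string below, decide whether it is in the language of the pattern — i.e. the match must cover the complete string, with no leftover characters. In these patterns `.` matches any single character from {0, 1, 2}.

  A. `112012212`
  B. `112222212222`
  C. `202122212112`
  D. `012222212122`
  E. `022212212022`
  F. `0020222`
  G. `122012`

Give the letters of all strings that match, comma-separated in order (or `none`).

A → match
B → match
C → no match
D → match
E → match
F → no match
G → match

A, B, D, E, G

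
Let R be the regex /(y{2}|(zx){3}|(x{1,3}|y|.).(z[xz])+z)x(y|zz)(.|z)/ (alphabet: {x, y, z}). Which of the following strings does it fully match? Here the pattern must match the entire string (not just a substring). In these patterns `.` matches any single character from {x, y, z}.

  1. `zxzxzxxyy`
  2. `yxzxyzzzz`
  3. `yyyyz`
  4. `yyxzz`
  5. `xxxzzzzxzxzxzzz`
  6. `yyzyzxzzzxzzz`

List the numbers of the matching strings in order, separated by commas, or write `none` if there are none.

1, 5

1 → match
2 → no match
3 → no match
4 → no match
5 → match
6 → no match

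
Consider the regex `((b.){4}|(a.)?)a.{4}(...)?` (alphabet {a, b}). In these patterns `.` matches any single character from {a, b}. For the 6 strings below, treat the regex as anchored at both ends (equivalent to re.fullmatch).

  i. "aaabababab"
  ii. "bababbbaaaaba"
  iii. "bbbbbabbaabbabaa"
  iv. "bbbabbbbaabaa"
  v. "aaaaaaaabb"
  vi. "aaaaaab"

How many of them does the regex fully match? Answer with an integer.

6

i → match
ii → match
iii → match
iv → match
v → match
vi → match
Total matched: 6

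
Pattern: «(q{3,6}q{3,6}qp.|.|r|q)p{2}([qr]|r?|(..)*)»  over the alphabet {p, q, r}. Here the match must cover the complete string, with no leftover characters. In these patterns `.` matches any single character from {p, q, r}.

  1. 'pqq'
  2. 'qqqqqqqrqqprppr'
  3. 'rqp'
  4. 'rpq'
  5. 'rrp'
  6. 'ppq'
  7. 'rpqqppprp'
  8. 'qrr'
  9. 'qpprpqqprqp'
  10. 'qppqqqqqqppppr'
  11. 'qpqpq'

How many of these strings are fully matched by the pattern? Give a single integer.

1 → no match
2 → no match
3 → no match
4 → no match
5 → no match
6 → no match
7 → no match
8 → no match
9 → match
10 → no match
11 → no match
Total matched: 1

1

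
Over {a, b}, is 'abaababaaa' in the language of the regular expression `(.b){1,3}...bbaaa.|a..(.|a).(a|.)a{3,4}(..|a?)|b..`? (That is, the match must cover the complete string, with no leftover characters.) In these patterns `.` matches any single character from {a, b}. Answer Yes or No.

No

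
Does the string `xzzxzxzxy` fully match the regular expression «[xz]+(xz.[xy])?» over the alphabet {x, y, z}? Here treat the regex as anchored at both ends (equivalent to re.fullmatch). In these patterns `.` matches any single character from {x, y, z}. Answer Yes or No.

Yes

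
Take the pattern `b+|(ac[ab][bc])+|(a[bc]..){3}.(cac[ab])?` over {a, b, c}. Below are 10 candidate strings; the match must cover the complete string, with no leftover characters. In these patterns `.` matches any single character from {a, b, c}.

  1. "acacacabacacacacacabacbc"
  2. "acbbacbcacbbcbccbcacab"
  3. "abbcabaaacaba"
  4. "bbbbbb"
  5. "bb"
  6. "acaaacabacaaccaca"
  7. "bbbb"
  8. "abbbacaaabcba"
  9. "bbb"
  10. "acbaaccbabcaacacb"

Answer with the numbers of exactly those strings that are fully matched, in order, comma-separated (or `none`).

1, 3, 4, 5, 6, 7, 8, 9, 10

1 → match
2 → no match
3 → match
4 → match
5 → match
6 → match
7 → match
8 → match
9 → match
10 → match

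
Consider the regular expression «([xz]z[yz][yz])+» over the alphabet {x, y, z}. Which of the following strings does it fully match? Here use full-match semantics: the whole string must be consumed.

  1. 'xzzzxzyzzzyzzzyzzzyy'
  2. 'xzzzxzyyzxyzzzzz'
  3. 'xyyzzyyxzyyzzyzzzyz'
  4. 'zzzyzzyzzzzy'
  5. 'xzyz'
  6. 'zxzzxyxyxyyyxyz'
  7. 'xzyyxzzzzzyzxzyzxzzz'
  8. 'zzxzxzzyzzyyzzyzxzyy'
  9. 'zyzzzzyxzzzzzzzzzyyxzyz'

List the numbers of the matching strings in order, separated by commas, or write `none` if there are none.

1, 4, 5, 7

1 → match
2 → no match
3 → no match
4 → match
5 → match
6 → no match
7 → match
8 → no match
9 → no match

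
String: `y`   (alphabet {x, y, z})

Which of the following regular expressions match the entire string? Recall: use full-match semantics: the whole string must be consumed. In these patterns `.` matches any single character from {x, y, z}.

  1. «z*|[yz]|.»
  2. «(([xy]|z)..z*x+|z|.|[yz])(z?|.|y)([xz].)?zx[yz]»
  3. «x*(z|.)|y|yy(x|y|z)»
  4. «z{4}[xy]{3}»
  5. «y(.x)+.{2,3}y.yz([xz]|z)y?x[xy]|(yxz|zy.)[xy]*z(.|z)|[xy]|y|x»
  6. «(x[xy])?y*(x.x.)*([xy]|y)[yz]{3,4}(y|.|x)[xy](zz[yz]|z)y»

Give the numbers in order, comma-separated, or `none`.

1 → match
2 → no match
3 → match
4 → no match — must start with `z`
5 → match
6 → no match

1, 3, 5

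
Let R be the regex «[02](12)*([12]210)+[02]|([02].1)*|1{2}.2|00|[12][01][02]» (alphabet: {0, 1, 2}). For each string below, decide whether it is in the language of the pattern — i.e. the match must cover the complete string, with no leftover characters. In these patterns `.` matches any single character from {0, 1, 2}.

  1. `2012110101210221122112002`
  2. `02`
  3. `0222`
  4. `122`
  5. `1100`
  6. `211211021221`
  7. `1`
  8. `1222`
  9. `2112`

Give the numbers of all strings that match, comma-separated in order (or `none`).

6

1 → no match
2 → no match
3 → no match
4 → no match
5 → no match
6 → match
7 → no match
8 → no match
9 → no match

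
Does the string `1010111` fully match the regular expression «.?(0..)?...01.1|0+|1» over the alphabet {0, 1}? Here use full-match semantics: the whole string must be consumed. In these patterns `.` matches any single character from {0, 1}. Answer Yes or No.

Yes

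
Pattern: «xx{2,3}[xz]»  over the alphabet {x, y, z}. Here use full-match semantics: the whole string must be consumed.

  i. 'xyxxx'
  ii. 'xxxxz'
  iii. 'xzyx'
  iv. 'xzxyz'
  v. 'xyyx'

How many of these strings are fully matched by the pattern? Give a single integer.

i. 'xyxxx' → no match — must start with 'xx'
ii. 'xxxxz' → match
iii. 'xzyx' → no match — must start with 'xx'
iv. 'xzxyz' → no match — must start with 'xx'
v. 'xyyx' → no match — must start with 'xx'
Total matched: 1

1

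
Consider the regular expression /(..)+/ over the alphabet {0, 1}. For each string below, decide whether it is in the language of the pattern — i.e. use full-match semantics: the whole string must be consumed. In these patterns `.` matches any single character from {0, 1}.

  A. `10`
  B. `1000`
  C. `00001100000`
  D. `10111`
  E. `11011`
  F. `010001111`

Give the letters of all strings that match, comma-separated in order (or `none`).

A, B

A → match
B → match
C → no match
D → no match
E → no match
F → no match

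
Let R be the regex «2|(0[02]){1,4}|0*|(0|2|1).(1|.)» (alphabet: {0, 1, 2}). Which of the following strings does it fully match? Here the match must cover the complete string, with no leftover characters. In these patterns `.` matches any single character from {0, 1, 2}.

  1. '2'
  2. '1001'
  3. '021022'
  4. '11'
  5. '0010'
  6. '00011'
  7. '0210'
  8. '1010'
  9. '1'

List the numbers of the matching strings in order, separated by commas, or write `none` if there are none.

1 → match
2 → no match
3 → no match
4 → no match
5 → no match
6 → no match
7 → no match
8 → no match
9 → no match

1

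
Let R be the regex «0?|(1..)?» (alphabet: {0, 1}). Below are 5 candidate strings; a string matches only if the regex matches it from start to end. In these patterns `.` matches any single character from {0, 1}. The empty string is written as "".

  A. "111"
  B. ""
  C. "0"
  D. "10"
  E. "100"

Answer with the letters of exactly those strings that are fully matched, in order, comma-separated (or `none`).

A → match
B → match
C → match
D → no match
E → match

A, B, C, E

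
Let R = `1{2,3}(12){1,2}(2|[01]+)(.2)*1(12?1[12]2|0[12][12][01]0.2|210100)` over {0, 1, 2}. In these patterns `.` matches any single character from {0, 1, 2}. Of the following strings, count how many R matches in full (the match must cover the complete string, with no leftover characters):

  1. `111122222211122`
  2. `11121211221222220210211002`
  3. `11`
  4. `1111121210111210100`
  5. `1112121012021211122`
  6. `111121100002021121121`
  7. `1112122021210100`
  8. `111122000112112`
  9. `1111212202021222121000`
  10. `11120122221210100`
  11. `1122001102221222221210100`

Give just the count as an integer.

5

1 → match
2 → match
3. `11` → no match
4 → no match
5 → match
6 → no match
7 → match
8 → no match
9 → no match
10 → match
11 → no match
Total matched: 5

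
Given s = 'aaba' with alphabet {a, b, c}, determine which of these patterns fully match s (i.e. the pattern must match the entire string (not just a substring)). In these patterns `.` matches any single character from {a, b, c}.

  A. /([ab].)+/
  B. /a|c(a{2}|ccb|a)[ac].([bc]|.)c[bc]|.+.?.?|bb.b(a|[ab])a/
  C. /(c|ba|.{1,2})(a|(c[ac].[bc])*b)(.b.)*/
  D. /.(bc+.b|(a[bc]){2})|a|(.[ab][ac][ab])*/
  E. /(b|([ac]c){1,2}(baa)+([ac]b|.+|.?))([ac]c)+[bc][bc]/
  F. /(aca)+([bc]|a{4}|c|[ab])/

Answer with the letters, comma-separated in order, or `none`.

A → match
B → match
C → no match
D → no match
E → no match
F → no match — must start with 'aca'

A, B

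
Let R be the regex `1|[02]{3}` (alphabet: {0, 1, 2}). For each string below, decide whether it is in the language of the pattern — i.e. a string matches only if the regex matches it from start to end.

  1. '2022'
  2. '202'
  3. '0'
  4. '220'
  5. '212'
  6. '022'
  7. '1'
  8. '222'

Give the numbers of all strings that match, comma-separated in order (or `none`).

2, 4, 6, 7, 8

1 → no match
2 → match
3 → no match
4 → match
5 → no match
6 → match
7 → match
8 → match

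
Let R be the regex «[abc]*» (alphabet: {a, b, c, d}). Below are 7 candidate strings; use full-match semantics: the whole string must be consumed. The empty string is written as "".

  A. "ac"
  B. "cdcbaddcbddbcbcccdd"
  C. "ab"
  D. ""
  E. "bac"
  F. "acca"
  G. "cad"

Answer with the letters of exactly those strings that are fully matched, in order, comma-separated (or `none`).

A → match
B → no match
C → match
D → match
E → match
F → match
G → no match

A, C, D, E, F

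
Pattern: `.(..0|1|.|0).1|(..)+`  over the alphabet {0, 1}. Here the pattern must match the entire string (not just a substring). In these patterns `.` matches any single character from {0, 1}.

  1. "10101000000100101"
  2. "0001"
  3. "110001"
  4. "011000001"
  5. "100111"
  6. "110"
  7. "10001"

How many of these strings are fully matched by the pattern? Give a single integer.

1 → no match
2 → match
3 → match
4 → no match
5 → match
6 → no match
7 → no match
Total matched: 3

3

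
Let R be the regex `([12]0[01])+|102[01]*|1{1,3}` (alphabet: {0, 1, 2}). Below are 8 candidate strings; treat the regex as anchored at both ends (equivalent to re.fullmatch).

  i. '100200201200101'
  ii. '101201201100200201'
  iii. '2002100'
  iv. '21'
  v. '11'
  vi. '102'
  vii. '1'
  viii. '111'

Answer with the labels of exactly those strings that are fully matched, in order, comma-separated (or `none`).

i → match
ii → match
iii → no match
iv → no match
v → match
vi → match
vii → match
viii → match

i, ii, v, vi, vii, viii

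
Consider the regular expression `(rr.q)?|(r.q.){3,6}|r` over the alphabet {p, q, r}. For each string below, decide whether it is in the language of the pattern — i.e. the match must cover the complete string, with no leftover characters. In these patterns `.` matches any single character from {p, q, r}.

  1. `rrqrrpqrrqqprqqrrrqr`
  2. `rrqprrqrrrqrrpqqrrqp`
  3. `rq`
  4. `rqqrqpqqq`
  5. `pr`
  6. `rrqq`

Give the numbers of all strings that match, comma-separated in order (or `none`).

1 → match
2 → match
3 → no match
4 → no match
5 → no match
6 → match

1, 2, 6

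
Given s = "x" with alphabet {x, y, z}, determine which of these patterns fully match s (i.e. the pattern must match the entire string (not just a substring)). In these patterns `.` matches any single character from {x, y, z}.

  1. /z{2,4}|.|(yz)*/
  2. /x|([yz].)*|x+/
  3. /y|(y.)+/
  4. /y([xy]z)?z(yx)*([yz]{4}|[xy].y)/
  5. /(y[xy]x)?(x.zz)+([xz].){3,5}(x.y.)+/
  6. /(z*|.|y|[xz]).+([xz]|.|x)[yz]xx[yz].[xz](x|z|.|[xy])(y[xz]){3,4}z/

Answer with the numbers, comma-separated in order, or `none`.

1, 2

1 → match
2 → match
3 → no match — must start with "y"
4 → no match — must start with "y"
5 → no match
6 → no match — must end with "z"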